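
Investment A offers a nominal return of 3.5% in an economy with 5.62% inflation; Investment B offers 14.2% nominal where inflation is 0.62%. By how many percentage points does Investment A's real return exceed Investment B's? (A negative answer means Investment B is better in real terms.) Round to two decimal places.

-15.50

Investment A real return: 1.035/1.0562 − 1 = -2.007%.
Investment B real return: 1.142/1.0062 − 1 = 13.496%.
Difference: -2.007 − 13.496 = -15.503 pp.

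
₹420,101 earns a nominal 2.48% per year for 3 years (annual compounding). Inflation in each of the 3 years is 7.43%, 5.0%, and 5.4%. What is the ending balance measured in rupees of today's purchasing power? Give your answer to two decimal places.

₹380,290.59

Nominal value at maturity: ₹420,101 × (1 + 2.48%)^3 ≈ ₹452,138.06.
Price-level factor over 3 years: 1.0743 × 1.050 × 1.054 = 1.18892781.
The maturity value deflated by that factor is the answer in today's purchasing power.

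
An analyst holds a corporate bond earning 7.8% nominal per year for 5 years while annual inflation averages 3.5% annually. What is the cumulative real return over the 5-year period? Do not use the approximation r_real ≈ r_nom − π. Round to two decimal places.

The annual real rate is (1+7.8%)/(1+3.5%) − 1 = 4.1546%.
Compounded over 5 years: (1 + 0.041546)^5 − 1 ≈ 0.22572.

22.57%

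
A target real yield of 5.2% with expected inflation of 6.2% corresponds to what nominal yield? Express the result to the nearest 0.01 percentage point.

11.72%

By the Fisher equation, 1 + r_nom = (1 + 5.2%)(1 + 6.2%) = 1.052 × 1.062 = 1.117224.
So r_nom = 11.7224%.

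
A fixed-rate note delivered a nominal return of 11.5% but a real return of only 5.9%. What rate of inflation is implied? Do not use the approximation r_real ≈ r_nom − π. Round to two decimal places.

5.29%

From (1+r_nom) = (1+r_real)(1+π), we get 1+π = (1 + 11.5%)/(1 + 5.9%) = 1.115/1.059 ≈ 1.05288.
So π ≈ 5.2880%.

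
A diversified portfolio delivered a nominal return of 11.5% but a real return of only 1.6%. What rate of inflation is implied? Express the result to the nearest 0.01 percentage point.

9.74%

From (1+r_nom) = (1+r_real)(1+π), we get 1+π = (1 + 11.5%)/(1 + 1.6%) = 1.115/1.016 ≈ 1.09744.
So π ≈ 9.7441%.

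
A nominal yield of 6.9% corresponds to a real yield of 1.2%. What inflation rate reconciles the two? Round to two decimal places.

5.63%

From (1+r_nom) = (1+r_real)(1+π), we get 1+π = (1 + 6.9%)/(1 + 1.2%) = 1.069/1.012 ≈ 1.05632.
So π ≈ 5.6324%.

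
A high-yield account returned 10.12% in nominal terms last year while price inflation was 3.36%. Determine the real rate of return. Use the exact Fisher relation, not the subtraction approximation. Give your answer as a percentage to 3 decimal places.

Real return via the Fisher equation: (1 + 10.12%)/(1 + 3.36%) − 1 = 1.1012/1.0336 − 1 ≈ 0.06540.

6.540%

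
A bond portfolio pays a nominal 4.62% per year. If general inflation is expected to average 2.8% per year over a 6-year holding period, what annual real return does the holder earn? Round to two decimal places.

With constant rates the annual real return is the same each year: (1+4.62%)/(1+2.8%) − 1 = 0.01770.

1.77%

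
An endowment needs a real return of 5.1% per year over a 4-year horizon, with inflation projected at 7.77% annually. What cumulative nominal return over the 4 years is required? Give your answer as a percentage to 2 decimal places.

64.59%

Required annual nominal rate: (1+5.1%)(1+7.77%) − 1 = 13.26627%.
Cumulative over 4 years: (1 + 0.1326627)^4 − 1 ≈ 0.64590.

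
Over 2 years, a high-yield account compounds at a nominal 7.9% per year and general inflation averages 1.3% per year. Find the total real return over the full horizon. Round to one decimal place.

The annual real rate is (1+7.9%)/(1+1.3%) − 1 = 6.5153%.
Compounded over 2 years: (1 + 0.065153)^2 − 1 ≈ 0.13455.

13.5%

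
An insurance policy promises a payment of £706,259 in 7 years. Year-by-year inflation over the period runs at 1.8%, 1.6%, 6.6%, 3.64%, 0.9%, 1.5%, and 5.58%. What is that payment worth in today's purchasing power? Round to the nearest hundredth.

£571,608.97

Price-level factor over 7 years: 1.018 × 1.016 × 1.066 × 1.0364 × 1.009 × 1.015 × 1.0558 ≈ 1.2355631895.
Purchasing power today: £706,259 divided by that factor.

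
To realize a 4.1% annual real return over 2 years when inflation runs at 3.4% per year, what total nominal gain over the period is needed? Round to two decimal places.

15.86%

Required annual nominal rate: (1+4.1%)(1+3.4%) − 1 = 7.6394%.
Cumulative over 2 years: (1 + 0.076394)^2 − 1 ≈ 0.15862.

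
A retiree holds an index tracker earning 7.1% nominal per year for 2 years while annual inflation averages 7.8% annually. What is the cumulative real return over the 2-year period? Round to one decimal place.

The annual real rate is (1+7.1%)/(1+7.8%) − 1 = -0.6494%.
Compounded over 2 years: (1 + -0.006494)^2 − 1 ≈ -0.01294.

-1.3%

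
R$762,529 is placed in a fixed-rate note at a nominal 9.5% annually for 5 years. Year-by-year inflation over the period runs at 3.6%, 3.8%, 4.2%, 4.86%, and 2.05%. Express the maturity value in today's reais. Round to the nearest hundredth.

Nominal value at maturity: R$762,529 × (1 + 9.5%)^5 ≈ R$1,200,402.69.
Price-level factor over 5 years: 1.036 × 1.038 × 1.042 × 1.0486 × 1.0205 ≈ 1.1990787053.
Dividing the nominal maturity value by the price-level factor gives the value in today's money.

R$1,001,104.17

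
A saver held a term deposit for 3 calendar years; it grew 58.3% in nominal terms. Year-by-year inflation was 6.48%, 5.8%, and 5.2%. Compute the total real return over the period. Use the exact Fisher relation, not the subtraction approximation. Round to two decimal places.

33.57%

Cumulative inflation factor: 1.0648 × 1.058 × 1.052 ≈ 1.18514.
Nominal growth factor: 1.58300. Real growth factor = 1.58300 / 1.18514 ≈ 1.33571.
Total real return ≈ 33.5708%.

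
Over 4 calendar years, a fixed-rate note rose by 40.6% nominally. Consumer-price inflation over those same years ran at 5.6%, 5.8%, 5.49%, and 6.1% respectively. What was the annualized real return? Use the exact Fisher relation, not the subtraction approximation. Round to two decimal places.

2.97%

Cumulative inflation factor: 1.056 × 1.058 × 1.0549 × 1.061 ≈ 1.25048.
Nominal growth factor: 1.40600. Real growth factor = 1.40600 / 1.25048 ≈ 1.12437.
Annualized: 1.12437^(1/4) − 1 ≈ 0.02974.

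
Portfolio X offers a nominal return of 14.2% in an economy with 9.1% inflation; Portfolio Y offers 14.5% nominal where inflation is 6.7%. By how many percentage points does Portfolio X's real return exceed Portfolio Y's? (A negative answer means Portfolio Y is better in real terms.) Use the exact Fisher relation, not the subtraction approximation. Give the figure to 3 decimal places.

-2.636

Portfolio X real return: 1.142/1.091 − 1 = 4.6746%.
Portfolio Y real return: 1.145/1.067 − 1 = 7.3102%.
Difference: 4.6746 − 7.3102 = -2.6356 pp.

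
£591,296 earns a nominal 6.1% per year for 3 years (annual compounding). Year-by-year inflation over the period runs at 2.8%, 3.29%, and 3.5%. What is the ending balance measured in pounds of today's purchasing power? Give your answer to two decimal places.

£642,627.57

Nominal value at maturity: £591,296 × (1 + 6.1%)^3 ≈ £706,238.02.
Price-level factor over 3 years: 1.028 × 1.0329 × 1.035 = 1.098984942.
The maturity value deflated by that factor is the answer in today's purchasing power.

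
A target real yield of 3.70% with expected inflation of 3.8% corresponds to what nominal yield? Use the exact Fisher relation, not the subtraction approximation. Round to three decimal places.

7.641%

By the Fisher equation, 1 + r_nom = (1 + 3.70%)(1 + 3.8%) = 1.0370 × 1.038 = 1.076406.
So r_nom = 7.6406%.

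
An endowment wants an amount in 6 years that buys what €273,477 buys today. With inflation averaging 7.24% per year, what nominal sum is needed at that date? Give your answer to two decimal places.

€415,969.64

Cumulative price-level factor: (1+7.24%)^6 ≈ 1.5210406888.
The nominal amount required is €273,477 scaled up by that factor.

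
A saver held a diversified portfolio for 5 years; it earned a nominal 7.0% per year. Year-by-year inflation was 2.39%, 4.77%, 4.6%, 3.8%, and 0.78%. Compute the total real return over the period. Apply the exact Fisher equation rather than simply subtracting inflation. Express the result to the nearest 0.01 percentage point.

19.49%

Cumulative inflation factor: 1.0239 × 1.0477 × 1.046 × 1.038 × 1.0078 ≈ 1.17381.
Nominal growth factor: 1.40255. Real growth factor = 1.40255 / 1.17381 ≈ 1.19487.
Total real return ≈ 19.4871%.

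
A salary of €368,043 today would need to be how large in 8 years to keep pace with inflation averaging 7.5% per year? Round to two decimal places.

Cumulative price-level factor: (1+7.5%)^8 ≈ 1.7834778256.
Multiplying €368,043 by the price-level factor gives the future nominal sum.

€656,396.53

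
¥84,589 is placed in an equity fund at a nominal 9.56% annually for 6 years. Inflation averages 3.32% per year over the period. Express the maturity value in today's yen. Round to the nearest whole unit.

¥120,260

Nominal value at maturity: ¥84,589 × (1 + 9.56%)^6 ≈ ¥146,294.
Price-level factor over 6 years: (1 + 3.32%)^6 ≈ 1.2164839547.
Dividing the nominal maturity value by the price-level factor gives the value in today's money.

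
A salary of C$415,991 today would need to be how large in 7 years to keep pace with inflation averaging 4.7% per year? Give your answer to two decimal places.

Cumulative price-level factor: (1+4.7%)^7 ≈ 1.3791984860.
The nominal amount required is C$415,991 scaled up by that factor.

C$573,734.16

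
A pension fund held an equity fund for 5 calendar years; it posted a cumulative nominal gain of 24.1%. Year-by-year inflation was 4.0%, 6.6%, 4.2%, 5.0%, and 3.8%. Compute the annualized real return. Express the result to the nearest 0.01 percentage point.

-0.29%

Cumulative inflation factor: 1.040 × 1.066 × 1.042 × 1.050 × 1.038 ≈ 1.25906.
Nominal growth factor: 1.24100. Real growth factor = 1.24100 / 1.25906 ≈ 0.98566.
Annualized: 0.98566^(1/5) − 1 ≈ -0.00288.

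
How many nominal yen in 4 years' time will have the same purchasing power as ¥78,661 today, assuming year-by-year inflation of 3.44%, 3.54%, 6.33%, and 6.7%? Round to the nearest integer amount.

Cumulative price-level factor: 1.0344 × 1.0354 × 1.0633 × 1.067 ≈ 1.2151136675.
Multiplying ¥78,661 by the price-level factor gives the future nominal sum.

¥95,582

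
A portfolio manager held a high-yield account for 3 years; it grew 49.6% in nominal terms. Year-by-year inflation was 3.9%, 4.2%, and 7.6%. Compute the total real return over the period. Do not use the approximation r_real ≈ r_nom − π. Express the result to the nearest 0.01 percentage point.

28.42%

Cumulative inflation factor: 1.039 × 1.042 × 1.076 ≈ 1.16492.
Nominal growth factor: 1.49600. Real growth factor = 1.49600 / 1.16492 ≈ 1.28421.
Total real return ≈ 28.4210%.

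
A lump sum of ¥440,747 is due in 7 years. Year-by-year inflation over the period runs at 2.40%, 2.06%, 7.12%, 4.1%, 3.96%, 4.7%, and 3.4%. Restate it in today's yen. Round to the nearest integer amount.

Price-level factor over 7 years: 1.0240 × 1.0206 × 1.0712 × 1.041 × 1.0396 × 1.047 × 1.034 ≈ 1.3116268711.
Purchasing power today: ¥440,747 divided by that factor.

¥336,031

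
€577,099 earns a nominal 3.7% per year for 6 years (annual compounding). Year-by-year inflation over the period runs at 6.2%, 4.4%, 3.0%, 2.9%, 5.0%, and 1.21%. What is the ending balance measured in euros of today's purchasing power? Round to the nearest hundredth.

€574,688.52

Nominal value at maturity: €577,099 × (1 + 3.7%)^6 ≈ €717,666.81.
Price-level factor over 6 years: 1.062 × 1.044 × 1.030 × 1.029 × 1.050 × 1.0121 ≈ 1.2487926640.
The maturity value deflated by that factor is the answer in today's purchasing power.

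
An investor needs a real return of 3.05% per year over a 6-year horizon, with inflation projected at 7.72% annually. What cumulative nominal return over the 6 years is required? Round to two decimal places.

87.10%

Required annual nominal rate: (1+3.05%)(1+7.72%) − 1 = 11.00546%.
Cumulative over 6 years: (1 + 0.1100546)^6 − 1 ≈ 0.87097.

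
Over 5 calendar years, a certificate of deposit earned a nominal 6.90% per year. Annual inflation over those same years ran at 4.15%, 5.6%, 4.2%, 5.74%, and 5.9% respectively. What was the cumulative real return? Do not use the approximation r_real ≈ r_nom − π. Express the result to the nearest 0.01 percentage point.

8.78%

Cumulative inflation factor: 1.0415 × 1.056 × 1.042 × 1.0574 × 1.059 ≈ 1.28329.
Nominal growth factor: 1.39601. Real growth factor = 1.39601 / 1.28329 ≈ 1.08783.
Total real return ≈ 8.7833%.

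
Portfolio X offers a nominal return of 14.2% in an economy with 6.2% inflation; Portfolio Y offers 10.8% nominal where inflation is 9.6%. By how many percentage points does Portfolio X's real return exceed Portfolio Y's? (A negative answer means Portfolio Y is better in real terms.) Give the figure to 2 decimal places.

Portfolio X real return: 1.142/1.062 − 1 = 7.533%.
Portfolio Y real return: 1.108/1.096 − 1 = 1.095%.
Difference: 7.533 − 1.095 = 6.438 pp.

6.44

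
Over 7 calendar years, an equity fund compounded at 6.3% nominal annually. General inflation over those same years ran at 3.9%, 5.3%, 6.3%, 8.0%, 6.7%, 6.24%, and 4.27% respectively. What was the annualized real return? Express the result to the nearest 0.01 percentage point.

Cumulative inflation factor: 1.039 × 1.053 × 1.063 × 1.080 × 1.067 × 1.0624 × 1.0427 ≈ 1.48461.
Nominal growth factor: 1.53367. Real growth factor = 1.53367 / 1.48461 ≈ 1.03305.
Annualized: 1.03305^(1/7) − 1 ≈ 0.00466.

0.47%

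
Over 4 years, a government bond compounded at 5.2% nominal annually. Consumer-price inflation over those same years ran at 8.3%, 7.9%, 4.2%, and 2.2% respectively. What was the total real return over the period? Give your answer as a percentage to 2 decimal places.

-1.58%

Cumulative inflation factor: 1.083 × 1.079 × 1.042 × 1.022 ≈ 1.24442.
Nominal growth factor: 1.22479. Real growth factor = 1.22479 / 1.24442 ≈ 0.98423.
Total real return ≈ -1.5775%.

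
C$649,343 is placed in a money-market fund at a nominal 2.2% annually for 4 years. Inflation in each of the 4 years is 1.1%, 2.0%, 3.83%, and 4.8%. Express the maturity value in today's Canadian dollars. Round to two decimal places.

C$631,309.44

Nominal value at maturity: C$649,343 × (1 + 2.2%)^4 ≈ C$708,398.69.
Price-level factor over 4 years: 1.011 × 1.020 × 1.0383 × 1.048 ≈ 1.1221100808.
The maturity value deflated by that factor is the answer in today's purchasing power.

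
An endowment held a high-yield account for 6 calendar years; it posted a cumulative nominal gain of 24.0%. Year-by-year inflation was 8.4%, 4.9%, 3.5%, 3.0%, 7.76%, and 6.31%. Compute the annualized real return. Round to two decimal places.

Cumulative inflation factor: 1.084 × 1.049 × 1.035 × 1.030 × 1.0776 × 1.0631 ≈ 1.38872.
Nominal growth factor: 1.24000. Real growth factor = 1.24000 / 1.38872 ≈ 0.89291.
Annualized: 0.89291^(1/6) − 1 ≈ -0.01870.

-1.87%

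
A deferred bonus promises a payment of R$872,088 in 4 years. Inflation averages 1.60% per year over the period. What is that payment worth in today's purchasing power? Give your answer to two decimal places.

R$818,437.42

Price-level factor over 4 years: (1 + 1.60%)^4 ≈ 1.0655524495.
Purchasing power today: R$872,088 divided by that factor.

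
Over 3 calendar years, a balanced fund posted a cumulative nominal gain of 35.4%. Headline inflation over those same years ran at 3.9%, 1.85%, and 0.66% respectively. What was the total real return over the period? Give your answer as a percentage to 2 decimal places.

Cumulative inflation factor: 1.039 × 1.0185 × 1.0066 ≈ 1.06521.
Nominal growth factor: 1.35400. Real growth factor = 1.35400 / 1.06521 ≈ 1.27112.
Total real return ≈ 27.1116%.

27.11%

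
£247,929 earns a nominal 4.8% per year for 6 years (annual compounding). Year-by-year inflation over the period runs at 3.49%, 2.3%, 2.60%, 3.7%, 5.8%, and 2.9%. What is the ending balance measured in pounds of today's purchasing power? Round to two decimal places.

£267,851.35

Nominal value at maturity: £247,929 × (1 + 4.8%)^6 ≈ £328,469.48.
Price-level factor over 6 years: 1.0349 × 1.023 × 1.0260 × 1.037 × 1.058 × 1.029 ≈ 1.2263125711.
Dividing the nominal maturity value by the price-level factor gives the value in today's money.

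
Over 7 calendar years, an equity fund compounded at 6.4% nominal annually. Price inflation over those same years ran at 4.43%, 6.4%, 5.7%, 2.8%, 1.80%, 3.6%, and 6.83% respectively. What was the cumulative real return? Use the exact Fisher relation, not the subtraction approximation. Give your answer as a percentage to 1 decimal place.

13.5%

Cumulative inflation factor: 1.0443 × 1.064 × 1.057 × 1.028 × 1.0180 × 1.036 × 1.0683 ≈ 1.36030.
Nominal growth factor: 1.54380. Real growth factor = 1.54380 / 1.36030 ≈ 1.13489.
Total real return ≈ 13.4895%.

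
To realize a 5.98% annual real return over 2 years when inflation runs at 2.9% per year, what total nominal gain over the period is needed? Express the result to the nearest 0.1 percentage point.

Required annual nominal rate: (1+5.98%)(1+2.9%) − 1 = 9.05342%.
Cumulative over 2 years: (1 + 0.0905342)^2 − 1 ≈ 0.18926.

18.9%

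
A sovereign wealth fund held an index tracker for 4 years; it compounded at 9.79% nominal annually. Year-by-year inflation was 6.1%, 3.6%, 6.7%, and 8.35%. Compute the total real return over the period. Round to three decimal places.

14.336%

Cumulative inflation factor: 1.061 × 1.036 × 1.067 × 1.0835 ≈ 1.27077.
Nominal growth factor: 1.45295. Real growth factor = 1.45295 / 1.27077 ≈ 1.14336.
Total real return ≈ 14.3359%.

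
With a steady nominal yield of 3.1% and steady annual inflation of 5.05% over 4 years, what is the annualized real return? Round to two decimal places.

-1.86%

With constant rates the annual real return is the same each year: (1+3.1%)/(1+5.05%) − 1 = -0.01856.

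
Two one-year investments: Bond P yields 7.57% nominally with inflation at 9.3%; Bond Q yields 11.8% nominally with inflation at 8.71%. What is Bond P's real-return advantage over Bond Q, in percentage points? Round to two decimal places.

-4.43

Bond P real return: 1.0757/1.093 − 1 = -1.583%.
Bond Q real return: 1.118/1.0871 − 1 = 2.842%.
Difference: -1.583 − 2.842 = -4.425 pp.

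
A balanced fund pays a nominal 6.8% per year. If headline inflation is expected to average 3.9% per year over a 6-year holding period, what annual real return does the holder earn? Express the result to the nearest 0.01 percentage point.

With constant rates the annual real return is the same each year: (1+6.8%)/(1+3.9%) − 1 = 0.02791.

2.79%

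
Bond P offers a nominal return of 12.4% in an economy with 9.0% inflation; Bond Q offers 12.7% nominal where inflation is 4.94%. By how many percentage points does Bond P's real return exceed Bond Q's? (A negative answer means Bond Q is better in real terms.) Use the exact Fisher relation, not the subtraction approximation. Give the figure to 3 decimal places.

-4.275

Bond P real return: 1.124/1.090 − 1 = 3.1193%.
Bond Q real return: 1.127/1.0494 − 1 = 7.3947%.
Difference: 3.1193 − 7.3947 = -4.2754 pp.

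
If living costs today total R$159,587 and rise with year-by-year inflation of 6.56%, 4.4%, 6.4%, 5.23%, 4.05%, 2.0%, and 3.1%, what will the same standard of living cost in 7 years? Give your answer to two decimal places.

R$217,507.55

Cumulative price-level factor: 1.0656 × 1.044 × 1.064 × 1.0523 × 1.0405 × 1.020 × 1.031 ≈ 1.3629402916.
Multiplying R$159,587 by the price-level factor gives the future nominal sum.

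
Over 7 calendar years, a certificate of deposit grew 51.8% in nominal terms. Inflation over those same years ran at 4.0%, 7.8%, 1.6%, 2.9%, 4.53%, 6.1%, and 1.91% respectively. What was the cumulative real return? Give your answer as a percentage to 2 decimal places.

14.59%

Cumulative inflation factor: 1.040 × 1.078 × 1.016 × 1.029 × 1.0453 × 1.061 × 1.0191 ≈ 1.32475.
Nominal growth factor: 1.51800. Real growth factor = 1.51800 / 1.32475 ≈ 1.14588.
Total real return ≈ 14.5876%.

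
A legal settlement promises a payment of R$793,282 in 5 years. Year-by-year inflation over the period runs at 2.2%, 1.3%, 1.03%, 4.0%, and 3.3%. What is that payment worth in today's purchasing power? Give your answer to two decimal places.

Price-level factor over 5 years: 1.022 × 1.013 × 1.0103 × 1.040 × 1.033 ≈ 1.1236844086.
Purchasing power today: R$793,282 divided by that factor.

R$705,965.12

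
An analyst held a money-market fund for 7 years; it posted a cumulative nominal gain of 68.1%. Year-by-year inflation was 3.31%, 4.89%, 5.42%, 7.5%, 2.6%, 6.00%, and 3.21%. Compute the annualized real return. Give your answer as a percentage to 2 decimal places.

Cumulative inflation factor: 1.0331 × 1.0489 × 1.0542 × 1.075 × 1.026 × 1.0600 × 1.0321 ≈ 1.37842.
Nominal growth factor: 1.68100. Real growth factor = 1.68100 / 1.37842 ≈ 1.21951.
Annualized: 1.21951^(1/7) − 1 ≈ 0.02876.

2.88%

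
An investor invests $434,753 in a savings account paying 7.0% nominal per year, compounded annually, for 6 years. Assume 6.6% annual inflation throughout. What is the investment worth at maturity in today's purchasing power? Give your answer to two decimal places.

$444,633.34

Nominal value at maturity: $434,753 × (1 + 7.0%)^6 ≈ $652,447.02.
Price-level factor over 6 years: (1 + 6.6%)^6 ≈ 1.4673821377.
The maturity value deflated by that factor is the answer in today's purchasing power.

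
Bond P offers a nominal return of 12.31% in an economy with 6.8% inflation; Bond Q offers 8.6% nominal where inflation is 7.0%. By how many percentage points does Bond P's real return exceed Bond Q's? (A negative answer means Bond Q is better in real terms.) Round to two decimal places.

3.66

Bond P real return: 1.1231/1.068 − 1 = 5.159%.
Bond Q real return: 1.086/1.070 − 1 = 1.495%.
Difference: 5.159 − 1.495 = 3.664 pp.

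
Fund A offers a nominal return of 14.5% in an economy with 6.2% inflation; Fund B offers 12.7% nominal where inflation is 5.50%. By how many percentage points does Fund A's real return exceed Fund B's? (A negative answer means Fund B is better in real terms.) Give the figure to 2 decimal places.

0.99

Fund A real return: 1.145/1.062 − 1 = 7.815%.
Fund B real return: 1.127/1.0550 − 1 = 6.825%.
Difference: 7.815 − 6.825 = 0.990 pp.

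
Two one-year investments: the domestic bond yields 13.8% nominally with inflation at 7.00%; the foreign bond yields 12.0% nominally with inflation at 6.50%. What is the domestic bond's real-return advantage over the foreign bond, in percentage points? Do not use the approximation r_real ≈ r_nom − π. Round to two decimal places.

1.19

The domestic bond real return: 1.138/1.0700 − 1 = 6.355%.
The foreign bond real return: 1.120/1.0650 − 1 = 5.164%.
Difference: 6.355 − 5.164 = 1.191 pp.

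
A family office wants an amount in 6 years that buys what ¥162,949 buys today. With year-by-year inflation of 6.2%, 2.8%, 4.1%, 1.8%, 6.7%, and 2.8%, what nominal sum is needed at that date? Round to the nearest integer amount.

Cumulative price-level factor: 1.062 × 1.028 × 1.041 × 1.018 × 1.067 × 1.028 ≈ 1.2690352130.
Multiplying ¥162,949 by the price-level factor gives the future nominal sum.

¥206,788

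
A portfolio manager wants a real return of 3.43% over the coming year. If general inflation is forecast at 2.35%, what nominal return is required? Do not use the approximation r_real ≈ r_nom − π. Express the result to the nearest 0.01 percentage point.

5.86%

By the Fisher equation, 1 + r_nom = (1 + 3.43%)(1 + 2.35%) = 1.0343 × 1.0235 = 1.05860605.
So r_nom = 5.860605%.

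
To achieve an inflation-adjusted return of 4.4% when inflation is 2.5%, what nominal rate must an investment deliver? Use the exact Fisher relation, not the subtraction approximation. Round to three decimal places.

7.010%

By the Fisher equation, 1 + r_nom = (1 + 4.4%)(1 + 2.5%) = 1.044 × 1.025 = 1.0701.
So r_nom = 7.01%.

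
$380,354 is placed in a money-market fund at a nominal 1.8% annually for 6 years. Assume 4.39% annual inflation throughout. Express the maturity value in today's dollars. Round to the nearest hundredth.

$327,130.68

Nominal value at maturity: $380,354 × (1 + 1.8%)^6 ≈ $423,325.72.
Price-level factor over 6 years: (1 + 4.39%)^6 ≈ 1.2940569379.
The maturity value deflated by that factor is the answer in today's purchasing power.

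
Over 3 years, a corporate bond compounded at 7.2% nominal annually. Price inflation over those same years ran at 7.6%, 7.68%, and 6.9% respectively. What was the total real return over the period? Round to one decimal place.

-0.5%

Cumulative inflation factor: 1.076 × 1.0768 × 1.069 ≈ 1.23858.
Nominal growth factor: 1.23193. Real growth factor = 1.23193 / 1.23858 ≈ 0.99462.
Total real return ≈ -0.5375%.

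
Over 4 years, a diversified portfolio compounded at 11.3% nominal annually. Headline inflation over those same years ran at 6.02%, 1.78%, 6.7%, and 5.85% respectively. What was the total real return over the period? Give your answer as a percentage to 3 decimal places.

Cumulative inflation factor: 1.0602 × 1.0178 × 1.067 × 1.0585 ≈ 1.21872.
Nominal growth factor: 1.53455. Real growth factor = 1.53455 / 1.21872 ≈ 1.25914.
Total real return ≈ 25.9143%.

25.914%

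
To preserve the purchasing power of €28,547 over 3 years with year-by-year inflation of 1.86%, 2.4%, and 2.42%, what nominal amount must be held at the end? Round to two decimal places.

Cumulative price-level factor: 1.0186 × 1.024 × 1.0242 ≈ 1.0682881229.
The nominal amount required is €28,547 scaled up by that factor.

€30,496.42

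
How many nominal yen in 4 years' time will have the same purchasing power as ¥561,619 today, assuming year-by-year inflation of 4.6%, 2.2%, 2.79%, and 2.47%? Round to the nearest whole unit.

¥632,371

Cumulative price-level factor: 1.046 × 1.022 × 1.0279 × 1.0247 ≈ 1.1259787194.
Multiplying ¥561,619 by the price-level factor gives the future nominal sum.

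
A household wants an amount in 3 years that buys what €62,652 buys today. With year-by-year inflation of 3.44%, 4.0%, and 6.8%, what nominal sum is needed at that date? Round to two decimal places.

Cumulative price-level factor: 1.0344 × 1.040 × 1.068 = 1.148928768.
Multiplying €62,652 by the price-level factor gives the future nominal sum.

€71,982.69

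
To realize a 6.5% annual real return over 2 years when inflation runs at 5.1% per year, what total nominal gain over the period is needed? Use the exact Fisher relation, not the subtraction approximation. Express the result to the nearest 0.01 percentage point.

25.29%

Required annual nominal rate: (1+6.5%)(1+5.1%) − 1 = 11.9315%.
Cumulative over 2 years: (1 + 0.119315)^2 − 1 ≈ 0.25287.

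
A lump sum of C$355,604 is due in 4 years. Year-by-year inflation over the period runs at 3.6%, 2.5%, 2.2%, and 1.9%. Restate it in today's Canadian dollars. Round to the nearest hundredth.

Price-level factor over 4 years: 1.036 × 1.025 × 1.022 × 1.019 = 1.1058817742.
Purchasing power today: C$355,604 divided by that factor.

C$321,556.98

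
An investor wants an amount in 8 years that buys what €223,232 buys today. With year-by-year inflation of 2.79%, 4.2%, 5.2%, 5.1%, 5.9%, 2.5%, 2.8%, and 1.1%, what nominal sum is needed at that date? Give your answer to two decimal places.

€298,234.30

Cumulative price-level factor: 1.0279 × 1.042 × 1.052 × 1.051 × 1.059 × 1.025 × 1.028 × 1.011 ≈ 1.3359836298.
The nominal amount required is €223,232 scaled up by that factor.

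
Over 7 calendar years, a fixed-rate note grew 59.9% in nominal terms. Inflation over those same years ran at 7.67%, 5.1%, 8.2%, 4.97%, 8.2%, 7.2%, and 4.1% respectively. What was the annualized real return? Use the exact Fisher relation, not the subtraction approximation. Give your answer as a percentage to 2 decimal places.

0.43%

Cumulative inflation factor: 1.0767 × 1.051 × 1.082 × 1.0497 × 1.082 × 1.072 × 1.041 ≈ 1.55190.
Nominal growth factor: 1.59900. Real growth factor = 1.59900 / 1.55190 ≈ 1.03035.
Annualized: 1.03035^(1/7) − 1 ≈ 0.00428.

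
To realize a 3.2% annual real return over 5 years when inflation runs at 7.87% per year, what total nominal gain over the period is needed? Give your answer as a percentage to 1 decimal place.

Required annual nominal rate: (1+3.2%)(1+7.87%) − 1 = 11.32184%.
Cumulative over 5 years: (1 + 0.1132184)^5 − 1 ≈ 0.70963.

71.0%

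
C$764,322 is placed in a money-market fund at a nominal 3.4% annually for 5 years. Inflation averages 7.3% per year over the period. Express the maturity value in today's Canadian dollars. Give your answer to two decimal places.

C$635,156.06

Nominal value at maturity: C$764,322 × (1 + 3.4%)^5 ≈ C$903,397.85.
Price-level factor over 5 years: (1 + 7.3%)^5 ≈ 1.4223242343.
Dividing the nominal maturity value by the price-level factor gives the value in today's money.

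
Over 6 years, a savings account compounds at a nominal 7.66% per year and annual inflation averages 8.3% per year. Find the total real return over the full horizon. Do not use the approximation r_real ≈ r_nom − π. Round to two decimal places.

The annual real rate is (1+7.66%)/(1+8.3%) − 1 = -0.5910%.
Compounded over 6 years: (1 + -0.005910)^6 − 1 ≈ -0.03494.

-3.49%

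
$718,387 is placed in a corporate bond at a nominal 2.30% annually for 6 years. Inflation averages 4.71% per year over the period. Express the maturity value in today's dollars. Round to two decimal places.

Nominal value at maturity: $718,387 × (1 + 2.30%)^6 ≈ $823,402.66.
Price-level factor over 6 years: (1 + 4.71%)^6 ≈ 1.3180411141.
The maturity value deflated by that factor is the answer in today's purchasing power.

$624,716.98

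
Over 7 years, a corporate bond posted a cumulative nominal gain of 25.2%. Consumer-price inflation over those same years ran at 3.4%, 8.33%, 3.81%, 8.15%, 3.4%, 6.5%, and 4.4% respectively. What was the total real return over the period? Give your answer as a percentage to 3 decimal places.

Cumulative inflation factor: 1.034 × 1.0833 × 1.0381 × 1.0815 × 1.034 × 1.065 × 1.044 ≈ 1.44579.
Nominal growth factor: 1.25200. Real growth factor = 1.25200 / 1.44579 ≈ 0.86596.
Total real return ≈ -13.4038%.

-13.404%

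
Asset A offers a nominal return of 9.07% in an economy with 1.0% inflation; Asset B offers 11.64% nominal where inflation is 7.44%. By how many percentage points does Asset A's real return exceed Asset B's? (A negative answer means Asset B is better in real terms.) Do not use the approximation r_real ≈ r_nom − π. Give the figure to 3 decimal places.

4.081

Asset A real return: 1.0907/1.010 − 1 = 7.9901%.
Asset B real return: 1.1164/1.0744 − 1 = 3.9092%.
Difference: 7.9901 − 3.9092 = 4.0809 pp.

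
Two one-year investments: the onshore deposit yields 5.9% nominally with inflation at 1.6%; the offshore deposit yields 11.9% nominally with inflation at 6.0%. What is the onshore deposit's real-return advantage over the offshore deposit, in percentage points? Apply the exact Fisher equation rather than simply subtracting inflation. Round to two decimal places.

-1.33

The onshore deposit real return: 1.059/1.016 − 1 = 4.232%.
The offshore deposit real return: 1.119/1.060 − 1 = 5.566%.
Difference: 4.232 − 5.566 = -1.334 pp.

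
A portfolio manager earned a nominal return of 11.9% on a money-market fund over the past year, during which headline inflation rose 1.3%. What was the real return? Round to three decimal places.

10.464%

Real return via the Fisher equation: (1 + 11.9%)/(1 + 1.3%) − 1 = 1.119/1.013 − 1 ≈ 0.10464.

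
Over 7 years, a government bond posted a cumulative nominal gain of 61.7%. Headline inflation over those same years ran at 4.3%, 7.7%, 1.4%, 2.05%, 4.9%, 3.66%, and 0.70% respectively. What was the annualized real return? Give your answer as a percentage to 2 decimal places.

3.48%

Cumulative inflation factor: 1.043 × 1.077 × 1.014 × 1.0205 × 1.049 × 1.0366 × 1.0070 ≈ 1.27282.
Nominal growth factor: 1.61700. Real growth factor = 1.61700 / 1.27282 ≈ 1.27041.
Annualized: 1.27041^(1/7) − 1 ≈ 0.03478.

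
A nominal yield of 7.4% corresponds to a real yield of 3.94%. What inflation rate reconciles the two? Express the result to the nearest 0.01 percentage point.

From (1+r_nom) = (1+r_real)(1+π), we get 1+π = (1 + 7.4%)/(1 + 3.94%) = 1.074/1.0394 ≈ 1.03329.
So π ≈ 3.3288%.

3.33%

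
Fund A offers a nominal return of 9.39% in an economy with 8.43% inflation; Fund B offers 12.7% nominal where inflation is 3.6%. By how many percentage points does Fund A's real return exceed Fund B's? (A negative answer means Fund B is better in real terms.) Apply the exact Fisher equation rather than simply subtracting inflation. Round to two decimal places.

-7.90

Fund A real return: 1.0939/1.0843 − 1 = 0.885%.
Fund B real return: 1.127/1.036 − 1 = 8.784%.
Difference: 0.885 − 8.784 = -7.899 pp.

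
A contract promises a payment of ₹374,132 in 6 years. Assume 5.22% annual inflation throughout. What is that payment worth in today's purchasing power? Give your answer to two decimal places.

Price-level factor over 6 years: (1 + 5.22%)^6 ≈ 1.3570310499.
Purchasing power today: ₹374,132 divided by that factor.

₹275,698.92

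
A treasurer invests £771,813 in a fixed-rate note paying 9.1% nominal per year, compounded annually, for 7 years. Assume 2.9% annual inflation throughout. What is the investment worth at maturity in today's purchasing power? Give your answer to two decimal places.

£1,162,459.20

Nominal value at maturity: £771,813 × (1 + 9.1%)^7 ≈ £1,419,990.19.
Price-level factor over 7 years: (1 + 2.9%)^7 ≈ 1.2215398048.
The maturity value deflated by that factor is the answer in today's purchasing power.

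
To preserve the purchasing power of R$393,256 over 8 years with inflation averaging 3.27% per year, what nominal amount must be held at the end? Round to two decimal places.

R$508,708.24

Cumulative price-level factor: (1+3.27%)^8 ≈ 1.2935803688.
The nominal amount required is R$393,256 scaled up by that factor.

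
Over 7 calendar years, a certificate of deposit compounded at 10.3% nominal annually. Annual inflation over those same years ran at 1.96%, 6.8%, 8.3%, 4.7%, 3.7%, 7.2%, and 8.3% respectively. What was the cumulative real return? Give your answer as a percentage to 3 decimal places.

33.614%

Cumulative inflation factor: 1.0196 × 1.068 × 1.083 × 1.047 × 1.037 × 1.072 × 1.083 ≈ 1.48655.
Nominal growth factor: 1.98623. Real growth factor = 1.98623 / 1.48655 ≈ 1.33614.
Total real return ≈ 33.6135%.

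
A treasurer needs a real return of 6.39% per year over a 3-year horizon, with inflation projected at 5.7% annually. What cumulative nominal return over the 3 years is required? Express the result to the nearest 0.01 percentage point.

Required annual nominal rate: (1+6.39%)(1+5.7%) − 1 = 12.45423%.
Cumulative over 3 years: (1 + 0.1245423)^3 − 1 ≈ 0.42209.

42.21%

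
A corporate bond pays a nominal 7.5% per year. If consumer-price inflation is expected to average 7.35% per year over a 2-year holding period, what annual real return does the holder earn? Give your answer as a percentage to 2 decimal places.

With constant rates the annual real return is the same each year: (1+7.5%)/(1+7.35%) − 1 = 0.00140.

0.14%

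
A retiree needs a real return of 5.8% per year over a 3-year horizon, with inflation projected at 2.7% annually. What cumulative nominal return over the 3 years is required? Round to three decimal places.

Required annual nominal rate: (1+5.8%)(1+2.7%) − 1 = 8.6566%.
Cumulative over 3 years: (1 + 0.086566)^3 − 1 ≈ 0.28283.

28.283%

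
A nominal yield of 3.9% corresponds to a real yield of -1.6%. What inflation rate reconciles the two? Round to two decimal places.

5.59%

From (1+r_nom) = (1+r_real)(1+π), we get 1+π = (1 + 3.9%)/(1 − 1.6%) = 1.039/0.984 ≈ 1.05589.
So π ≈ 5.5894%.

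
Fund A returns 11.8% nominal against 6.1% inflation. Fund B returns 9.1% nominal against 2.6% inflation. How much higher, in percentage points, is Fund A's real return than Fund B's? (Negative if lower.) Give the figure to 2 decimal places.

Fund A real return: 1.118/1.061 − 1 = 5.372%.
Fund B real return: 1.091/1.026 − 1 = 6.335%.
Difference: 5.372 − 6.335 = -0.963 pp.

-0.96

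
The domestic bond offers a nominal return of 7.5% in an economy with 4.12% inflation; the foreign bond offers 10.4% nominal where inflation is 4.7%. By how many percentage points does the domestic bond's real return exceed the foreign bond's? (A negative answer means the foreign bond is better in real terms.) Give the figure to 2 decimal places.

-2.20

The domestic bond real return: 1.075/1.0412 − 1 = 3.246%.
The foreign bond real return: 1.104/1.047 − 1 = 5.444%.
Difference: 3.246 − 5.444 = -2.198 pp.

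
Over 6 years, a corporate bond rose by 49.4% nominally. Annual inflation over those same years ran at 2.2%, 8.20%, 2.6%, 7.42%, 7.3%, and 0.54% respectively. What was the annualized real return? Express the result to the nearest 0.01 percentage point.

2.15%

Cumulative inflation factor: 1.022 × 1.0820 × 1.026 × 1.0742 × 1.073 × 1.0054 ≈ 1.31477.
Nominal growth factor: 1.49400. Real growth factor = 1.49400 / 1.31477 ≈ 1.13632.
Annualized: 1.13632^(1/6) − 1 ≈ 0.02153.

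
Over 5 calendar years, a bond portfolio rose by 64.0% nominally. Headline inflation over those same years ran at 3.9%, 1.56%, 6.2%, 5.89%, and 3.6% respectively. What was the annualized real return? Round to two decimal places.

5.93%

Cumulative inflation factor: 1.039 × 1.0156 × 1.062 × 1.0589 × 1.036 ≈ 1.22936.
Nominal growth factor: 1.64000. Real growth factor = 1.64000 / 1.22936 ≈ 1.33403.
Annualized: 1.33403^(1/5) − 1 ≈ 0.05933.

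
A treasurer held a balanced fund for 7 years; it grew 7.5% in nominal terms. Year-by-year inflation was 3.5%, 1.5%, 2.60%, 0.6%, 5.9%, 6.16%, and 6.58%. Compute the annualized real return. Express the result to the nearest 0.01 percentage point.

-2.67%

Cumulative inflation factor: 1.035 × 1.015 × 1.0260 × 1.006 × 1.059 × 1.0616 × 1.0658 ≈ 1.29922.
Nominal growth factor: 1.07500. Real growth factor = 1.07500 / 1.29922 ≈ 0.82742.
Annualized: 0.82742^(1/7) − 1 ≈ -0.02670.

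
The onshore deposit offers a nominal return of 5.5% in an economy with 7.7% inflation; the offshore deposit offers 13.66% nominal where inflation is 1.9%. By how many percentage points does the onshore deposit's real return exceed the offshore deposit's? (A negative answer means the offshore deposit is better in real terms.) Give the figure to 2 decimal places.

The onshore deposit real return: 1.055/1.077 − 1 = -2.043%.
The offshore deposit real return: 1.1366/1.019 − 1 = 11.541%.
Difference: -2.043 − 11.541 = -13.584 pp.

-13.58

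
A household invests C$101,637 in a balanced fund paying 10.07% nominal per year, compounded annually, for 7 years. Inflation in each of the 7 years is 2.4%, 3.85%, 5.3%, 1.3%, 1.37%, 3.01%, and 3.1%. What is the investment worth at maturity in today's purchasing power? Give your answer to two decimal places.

C$162,908.16

Nominal value at maturity: C$101,637 × (1 + 10.07%)^7 ≈ C$198,945.72.
Price-level factor over 7 years: 1.024 × 1.0385 × 1.053 × 1.013 × 1.0137 × 1.0301 × 1.031 ≈ 1.2212139961.
The maturity value deflated by that factor is the answer in today's purchasing power.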